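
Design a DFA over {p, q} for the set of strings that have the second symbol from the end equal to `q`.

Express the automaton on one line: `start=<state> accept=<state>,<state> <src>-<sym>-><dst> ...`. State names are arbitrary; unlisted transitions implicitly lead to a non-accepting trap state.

start=s0 accept=s5,s6 s0-p->s1 s0-q->s2 s1-p->s3 s1-q->s4 s2-p->s5 s2-q->s6 s3-p->s3 s3-q->s4 s4-p->s5 s4-q->s6 s5-p->s3 s5-q->s4 s6-p->s5 s6-q->s6

Because acceptance depends on a position counted from the end, the machine has to buffer the most recent 2 symbols. Make each state the string of the last up-to-2 symbols read; on input `x` shift the window left and append `x`. Accept when the buffered window has length 2 and begins with `q`.
        p   q  
>  s0   s1  s2 
   s1   s3  s4 
   s2   s5  s6 
   s3   s3  s4 
   s4   s5  s6 
 * s5   s3  s4 
 * s6   s5  s6 
(> = start, * = accepting)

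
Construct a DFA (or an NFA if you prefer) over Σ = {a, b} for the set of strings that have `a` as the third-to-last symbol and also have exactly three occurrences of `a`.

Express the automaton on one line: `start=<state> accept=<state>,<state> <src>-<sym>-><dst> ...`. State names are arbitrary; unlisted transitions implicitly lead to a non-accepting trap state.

start=q0 accept=q4,q8,q9,q12 q0-a->q1 q0-b->q0 q1-a->q2 q1-b->q3 q2-a->q4 q2-b->q5 q3-a->q6 q3-b->q3 q4-a->q7 q4-b->q8 q5-a->q9 q5-b->q10 q6-a->q11 q6-b->q5 q7-a->q7 q7-b->q7 q8-a->q7 q8-b->q12 q9-a->q7 q9-b->q13 q10-a->q14 q10-b->q10 q11-a->q7 q11-b->q8 q12-a->q7 q12-b->q7 q13-a->q7 q13-b->q12 q14-a->q7 q14-b->q13

Handle the two conditions separately and then intersect. One (15 states) tracks the last 3 symbols read; the other (5 states) tracks the count of `a`s, saturating at 4. Each combined state is a pair, one component from each; accept when both components accept. Minimizing collapses redundant product states.
A 15-state machine:
          a    b  
>  q0     q1   q0 
   q1     q2   q3 
   q2     q4   q5 
   q3     q6   q3 
 * q4     q7   q8 
   q5     q9  q10 
   q6    q11   q5 
   q7     q7   q7 
 * q8     q7  q12 
 * q9     q7  q13 
   q10   q14  q10 
   q11    q7   q8 
 * q12    q7   q7 
   q13    q7  q12 
   q14    q7  q13 
(> = start, * = accepting)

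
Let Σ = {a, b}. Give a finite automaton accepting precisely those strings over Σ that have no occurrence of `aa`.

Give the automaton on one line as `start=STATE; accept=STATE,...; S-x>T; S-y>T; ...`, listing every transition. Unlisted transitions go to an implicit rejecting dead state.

This is the complement of 'contains `aa`'. Use the same substring-matching states — q0 through q2 holding how much of `aa` has just been matched — but flip the accepting set: everything except the trap q2 accepts.
With 3 states:
        a   b  
>* q0   q1  q0 
 * q1   q2  q0 
   q2   q2  q2 
(> = start, * = accepting)

start=q0; accept=q0,q1; q0-a>q1; q0-b>q0; q1-a>q2; q1-b>q0; q2-a>q2; q2-b>q2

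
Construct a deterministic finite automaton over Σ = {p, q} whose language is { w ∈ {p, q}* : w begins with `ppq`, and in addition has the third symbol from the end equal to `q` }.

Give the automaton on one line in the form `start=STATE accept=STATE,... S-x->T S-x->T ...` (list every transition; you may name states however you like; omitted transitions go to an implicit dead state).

start=s0 accept=s7,s8,s9,s10 s0-p->s1 s0-q->s2 s1-p->s3 s1-q->s2 s2-p->s2 s2-q->s2 s3-p->s2 s3-q->s4 s4-p->s5 s4-q->s6 s5-p->s7 s5-q->s8 s6-p->s9 s6-q->s10 s7-p->s11 s7-q->s4 s8-p->s5 s8-q->s6 s9-p->s7 s9-q->s8 s10-p->s9 s10-q->s10 s11-p->s11 s11-q->s4

Handle the two conditions separately and then intersect. The first has 5 states tracking whether the input so far still matches the prefix `ppq`; the second has 15 states tracking the last 3 symbols read. A product state is a pair (one from each), accepting exactly when both do. After merging equivalent states the machine shrinks.
A 12-state machine:
          p    q  
>  s0     s1   s2 
   s1     s3   s2 
   s2     s2   s2 
   s3     s2   s4 
   s4     s5   s6 
   s5     s7   s8 
   s6     s9  s10 
 * s7    s11   s4 
 * s8     s5   s6 
 * s9     s7   s8 
 * s10    s9  s10 
   s11   s11   s4 
(> = start, * = accepting)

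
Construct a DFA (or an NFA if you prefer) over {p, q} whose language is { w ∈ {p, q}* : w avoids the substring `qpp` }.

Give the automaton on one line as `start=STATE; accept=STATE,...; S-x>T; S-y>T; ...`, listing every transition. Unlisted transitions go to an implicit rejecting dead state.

start=A; accept=A,B,C; A-p>A; A-q>B; B-p>C; B-q>B; C-p>D; C-q>B; D-p>D; D-q>D

This is the complement of 'contains `qpp`'. Use the same substring-matching states — A through D holding how much of `qpp` has just been matched — but flip the accepting set: everything except the trap D accepts.
With 4 states:
       p  q 
>* A   A  B 
 * B   C  B 
 * C   D  B 
   D   D  D 
(> = start, * = accepting)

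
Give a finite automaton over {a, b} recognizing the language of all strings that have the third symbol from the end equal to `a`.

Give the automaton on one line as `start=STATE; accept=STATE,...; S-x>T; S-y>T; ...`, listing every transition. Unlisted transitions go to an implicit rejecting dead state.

start=q0; accept=q7,q8,q9,q10; q0-a>q1; q0-b>q2; q1-a>q3; q1-b>q4; q2-a>q5; q2-b>q6; q3-a>q7; q3-b>q8; q4-a>q9; q4-b>q10; q5-a>q11; q5-b>q12; q6-a>q13; q6-b>q14; q7-a>q7; q7-b>q8; q8-a>q9; q8-b>q10; q9-a>q11; q9-b>q12; q10-a>q13; q10-b>q14; q11-a>q7; q11-b>q8; q12-a>q9; q12-b>q10; q13-a>q11; q13-b>q12; q14-a>q13; q14-b>q14

Because acceptance depends on a position counted from the end, the machine has to buffer the most recent 3 symbols. Make each state the string of the last up-to-3 symbols read; on input `x` shift the window left and append `x`. Accept when the buffered window has length 3 and begins with `a`.
15 states suffice.
          a    b  
>  q0     q1   q2 
   q1     q3   q4 
   q2     q5   q6 
   q3     q7   q8 
   q4     q9  q10 
   q5    q11  q12 
   q6    q13  q14 
 * q7     q7   q8 
 * q8     q9  q10 
 * q9    q11  q12 
 * q10   q13  q14 
   q11    q7   q8 
   q12    q9  q10 
   q13   q11  q12 
   q14   q13  q14 
(> = start, * = accepting)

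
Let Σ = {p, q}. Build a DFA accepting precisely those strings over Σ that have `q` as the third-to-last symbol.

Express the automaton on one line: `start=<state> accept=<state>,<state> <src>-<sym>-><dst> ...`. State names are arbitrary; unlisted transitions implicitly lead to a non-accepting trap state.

start=A accept=L,M,N,O A-p->B A-q->C B-p->D B-q->E C-p->F C-q->G D-p->H D-q->I E-p->J E-q->K F-p->L F-q->M G-p->N G-q->O H-p->H H-q->I I-p->J I-q->K J-p->L J-q->M K-p->N K-q->O L-p->H L-q->I M-p->J M-q->K N-p->L N-q->M O-p->N O-q->O

Because acceptance depends on a position counted from the end, the machine has to buffer the most recent 3 symbols. Make each state the string of the last up-to-3 symbols read; on input `x` shift the window left and append `x`. Accept when the buffered window has length 3 and begins with `q`.
15 states suffice.
       p  q 
>  A   B  C 
   B   D  E 
   C   F  G 
   D   H  I 
   E   J  K 
   F   L  M 
   G   N  O 
   H   H  I 
   I   J  K 
   J   L  M 
   K   N  O 
 * L   H  I 
 * M   J  K 
 * N   L  M 
 * O   N  O 
(> = start, * = accepting)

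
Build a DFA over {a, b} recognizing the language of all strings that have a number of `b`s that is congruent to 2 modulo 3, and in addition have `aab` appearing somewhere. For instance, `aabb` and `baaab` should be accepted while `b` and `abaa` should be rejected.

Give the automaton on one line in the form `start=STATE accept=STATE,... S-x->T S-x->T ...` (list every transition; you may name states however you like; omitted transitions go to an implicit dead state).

Run two small machines in parallel and take their product. One (3 states) tracks the count of `b`s modulo 3; the other (4 states) tracks whether and how much of `aab` has been seen. Each combined state is a pair, one component from each; accept when both components accept. Minimizing collapses redundant product states.
10 states suffice.
        a   b  
>  q0   q1  q2 
   q1   q3  q2 
   q2   q4  q5 
   q3   q3  q6 
   q4   q6  q5 
   q5   q7  q0 
   q6   q6  q8 
   q7   q9  q0 
 * q8   q8  q3 
   q9   q9  q3 
(> = start, * = accepting)

start=q0 accept=q8 q0-a->q1 q0-b->q2 q1-a->q3 q1-b->q2 q2-a->q4 q2-b->q5 q3-a->q3 q3-b->q6 q4-a->q6 q4-b->q5 q5-a->q7 q5-b->q0 q6-a->q6 q6-b->q8 q7-a->q9 q7-b->q0 q8-a->q8 q8-b->q3 q9-a->q9 q9-b->q3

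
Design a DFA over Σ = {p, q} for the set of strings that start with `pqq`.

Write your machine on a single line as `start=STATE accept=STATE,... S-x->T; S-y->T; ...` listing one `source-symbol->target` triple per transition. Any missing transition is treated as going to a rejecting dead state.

start=A; accept=D; A-p->B; A-q->E; B-p->E; B-q->C; C-p->E; C-q->D; D-p->D; D-q->D; E-p->E; E-q->E

Check the first 3 symbols one by one: A through C record how many have matched `pqq` so far; any wrong symbol goes to the dead state E. After all 3 match we enter the accepting sink D.
A 5-state machine:
       p  q 
>  A   B  E 
   B   E  C 
   C   E  D 
 * D   D  D 
   E   E  E 
(> = start, * = accepting)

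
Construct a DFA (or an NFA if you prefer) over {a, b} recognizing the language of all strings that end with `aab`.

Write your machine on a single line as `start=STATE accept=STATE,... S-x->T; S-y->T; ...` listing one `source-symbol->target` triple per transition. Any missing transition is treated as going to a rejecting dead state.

Remember how much of `aab` the current input suffix matches. State s0 means no match yet; s1 means the last symbol is `a`; s2 means the last 2 symbols are `aa`; s3 means the last 3 symbols are `aab`. Only s3 accepts. On a mismatch, fall back to the longest proper suffix that is still a prefix of `aab`.
4 states suffice.
        a   b  
>  s0   s1  s0 
   s1   s2  s0 
   s2   s2  s3 
 * s3   s1  s0 
(> = start, * = accepting)

start=s0; accept=s3; s0-a->s1; s0-b->s0; s1-a->s2; s1-b->s0; s2-a->s2; s2-b->s3; s3-a->s1; s3-b->s0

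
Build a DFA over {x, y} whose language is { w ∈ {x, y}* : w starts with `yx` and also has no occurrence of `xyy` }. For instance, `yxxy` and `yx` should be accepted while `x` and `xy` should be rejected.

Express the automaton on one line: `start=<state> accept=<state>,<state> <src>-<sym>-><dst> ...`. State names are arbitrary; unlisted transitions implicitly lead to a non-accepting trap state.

Build one automaton per condition and run them in lockstep. The first has 4 states tracking whether the input so far still matches the prefix `yx`; the second has 4 states tracking partial matches of the forbidden pattern `xyy`. A product state is a pair (one from each), accepting exactly when both do. After merging equivalent states the machine shrinks.
       x  y 
>  A   B  C 
   B   B  B 
   C   D  B 
 * D   D  E 
 * E   D  B 
(> = start, * = accepting)

start=A accept=D,E A-x->B A-y->C B-x->B B-y->B C-x->D C-y->B D-x->D D-y->E E-x->D E-y->B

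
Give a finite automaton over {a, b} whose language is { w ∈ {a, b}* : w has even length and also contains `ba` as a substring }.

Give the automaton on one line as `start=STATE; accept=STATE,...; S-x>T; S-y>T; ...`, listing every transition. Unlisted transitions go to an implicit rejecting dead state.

Build one automaton per condition and run them in lockstep. The first has 2 states tracking the input length modulo 2; the second has 3 states tracking whether and how much of `ba` has been seen. A product state is a pair (one from each), accepting exactly when both do.
6 states suffice.
        a   b  
>  S0   S1  S2 
   S1   S0  S3 
   S2   S4  S3 
   S3   S5  S2 
 * S4   S5  S5 
   S5   S4  S4 
(> = start, * = accepting)

start=S0; accept=S4; S0-a>S1; S0-b>S2; S1-a>S0; S1-b>S3; S2-a>S4; S2-b>S3; S3-a>S5; S3-b>S2; S4-a>S5; S4-b>S5; S5-a>S4; S5-b>S4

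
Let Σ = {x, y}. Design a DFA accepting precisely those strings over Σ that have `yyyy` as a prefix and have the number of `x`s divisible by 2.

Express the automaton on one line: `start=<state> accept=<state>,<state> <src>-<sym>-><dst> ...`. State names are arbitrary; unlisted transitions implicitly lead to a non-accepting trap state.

Handle the two conditions separately and then intersect. One (6 states) tracks whether the input so far still matches the prefix `yyyy`; the other (2 states) tracks the count of `x`s modulo 2. Each combined state is a pair, one component from each; accept when both components accept. Equivalent product states are then merged.
A 7-state machine:
        x   y  
>  S0   S1  S2 
   S1   S1  S1 
   S2   S1  S3 
   S3   S1  S4 
   S4   S1  S5 
 * S5   S6  S5 
   S6   S5  S6 
(> = start, * = accepting)

start=S0 accept=S5 S0-x->S1 S0-y->S2 S1-x->S1 S1-y->S1 S2-x->S1 S2-y->S3 S3-x->S1 S3-y->S4 S4-x->S1 S4-y->S5 S5-x->S6 S5-y->S5 S6-x->S5 S6-y->S6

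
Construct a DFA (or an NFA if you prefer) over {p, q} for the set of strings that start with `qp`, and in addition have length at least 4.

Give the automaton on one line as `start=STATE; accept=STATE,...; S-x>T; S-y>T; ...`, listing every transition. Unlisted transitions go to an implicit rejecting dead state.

Handle the two conditions separately and then intersect. The first has 4 states tracking whether the input so far still matches the prefix `qp`; the second has 6 states tracking the input length, saturating at 5. A product state is a pair (one from each), accepting exactly when both do.
With 11 states:
       p  q 
>  A   B  C 
   B   D  D 
   C   E  D 
   D   F  F 
   E   G  G 
   F   H  H 
   G   I  I 
   H   J  J 
 * I   K  K 
   J   J  J 
 * K   K  K 
(> = start, * = accepting)

start=A; accept=I,K; A-p>B; A-q>C; B-p>D; B-q>D; C-p>E; C-q>D; D-p>F; D-q>F; E-p>G; E-q>G; F-p>H; F-q>H; G-p>I; G-q>I; H-p>J; H-q>J; I-p>K; I-q>K; J-p>J; J-q>J; K-p>K; K-q>K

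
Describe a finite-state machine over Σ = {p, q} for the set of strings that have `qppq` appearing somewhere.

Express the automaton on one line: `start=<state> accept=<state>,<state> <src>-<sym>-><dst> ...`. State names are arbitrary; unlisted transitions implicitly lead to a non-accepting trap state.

start=S0 accept=S4 S0-p->S0 S0-q->S1 S1-p->S2 S1-q->S1 S2-p->S3 S2-q->S1 S3-p->S0 S3-q->S4 S4-p->S4 S4-q->S4

States S0..S3 record the length of the longest prefix of `qppq` that matches the current input suffix. Reaching S4 means `qppq` has been seen, and we stay there forever. Accept from S4.
5 states suffice.
        p   q  
>  S0   S0  S1 
   S1   S2  S1 
   S2   S3  S1 
   S3   S0  S4 
 * S4   S4  S4 
(> = start, * = accepting)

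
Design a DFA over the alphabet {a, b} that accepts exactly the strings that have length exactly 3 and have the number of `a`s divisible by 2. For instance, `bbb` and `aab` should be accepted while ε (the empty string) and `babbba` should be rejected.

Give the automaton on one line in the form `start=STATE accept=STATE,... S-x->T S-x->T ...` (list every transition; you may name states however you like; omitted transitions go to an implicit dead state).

Handle the two conditions separately and then intersect. The first has 5 states tracking the input length, saturating at 4; the second has 2 states tracking the count of `a`s modulo 2. A product state is a pair (one from each), accepting exactly when both do.
A 9-state machine:
        a   b  
>  q0   q1  q2 
   q1   q3  q4 
   q2   q4  q3 
   q3   q5  q6 
   q4   q6  q5 
   q5   q7  q8 
 * q6   q8  q7 
   q7   q8  q7 
   q8   q7  q8 
(> = start, * = accepting)

start=q0 accept=q6 q0-a->q1 q0-b->q2 q1-a->q3 q1-b->q4 q2-a->q4 q2-b->q3 q3-a->q5 q3-b->q6 q4-a->q6 q4-b->q5 q5-a->q7 q5-b->q8 q6-a->q8 q6-b->q7 q7-a->q8 q7-b->q7 q8-a->q7 q8-b->q8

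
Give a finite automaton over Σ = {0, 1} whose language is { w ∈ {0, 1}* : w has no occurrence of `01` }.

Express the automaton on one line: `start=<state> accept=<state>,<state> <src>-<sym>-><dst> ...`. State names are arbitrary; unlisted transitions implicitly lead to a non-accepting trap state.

This is the complement of 'contains `01`'. Use the same substring-matching states — A through C holding how much of `01` has just been matched — but flip the accepting set: everything except the trap C accepts.
A 3-state machine:
       0  1 
>* A   B  A 
 * B   B  C 
   C   C  C 
(> = start, * = accepting)

start=A accept=A,B A-0->B A-1->A B-0->B B-1->C C-0->C C-1->C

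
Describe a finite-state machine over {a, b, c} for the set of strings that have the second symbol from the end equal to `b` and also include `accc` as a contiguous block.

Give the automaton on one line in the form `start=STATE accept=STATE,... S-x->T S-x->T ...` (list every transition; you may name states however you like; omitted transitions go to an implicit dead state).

start=q0 accept=q6,q7 q0-a->q1 q0-b->q0 q0-c->q0 q1-a->q1 q1-b->q0 q1-c->q2 q2-a->q1 q2-b->q0 q2-c->q3 q3-a->q1 q3-b->q0 q3-c->q4 q4-a->q4 q4-b->q5 q4-c->q4 q5-a->q6 q5-b->q7 q5-c->q6 q6-a->q4 q6-b->q5 q6-c->q4 q7-a->q6 q7-b->q7 q7-c->q6

Run two small machines in parallel and take their product. One (13 states) tracks the last 2 symbols read; the other (5 states) tracks whether and how much of `accc` has been seen. Each combined state is a pair, one component from each; accept when both components accept. Minimizing collapses redundant product states.
With 8 states:
        a   b   c  
>  q0   q1  q0  q0 
   q1   q1  q0  q2 
   q2   q1  q0  q3 
   q3   q1  q0  q4 
   q4   q4  q5  q4 
   q5   q6  q7  q6 
 * q6   q4  q5  q4 
 * q7   q6  q7  q6 
(> = start, * = accepting)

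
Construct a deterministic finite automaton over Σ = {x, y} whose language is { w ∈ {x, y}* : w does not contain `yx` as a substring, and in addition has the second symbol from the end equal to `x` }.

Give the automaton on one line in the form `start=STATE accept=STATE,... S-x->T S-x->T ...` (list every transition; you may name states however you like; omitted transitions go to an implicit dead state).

start=A accept=D,E A-x->B A-y->C B-x->D B-y->E C-x->C C-y->C D-x->D D-y->E E-x->C E-y->C

Build one automaton per condition and run them in lockstep. The first has 3 states tracking partial matches of the forbidden pattern `yx`; the second has 7 states tracking the last 2 symbols read. A product state is a pair (one from each), accepting exactly when both do. Equivalent product states are then merged.
With 5 states:
       x  y 
>  A   B  C 
   B   D  E 
   C   C  C 
 * D   D  E 
 * E   C  C 
(> = start, * = accepting)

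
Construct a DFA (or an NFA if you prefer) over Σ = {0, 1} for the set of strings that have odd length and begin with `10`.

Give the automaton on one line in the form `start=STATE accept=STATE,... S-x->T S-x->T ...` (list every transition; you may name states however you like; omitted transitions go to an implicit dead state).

Build one automaton per condition and run them in lockstep. The first has 2 states tracking the input length modulo 2; the second has 4 states tracking whether the input so far still matches the prefix `10`. A product state is a pair (one from each), accepting exactly when both do. After merging equivalent states the machine shrinks.
With 5 states:
        0   1  
>  s0   s1  s2 
   s1   s1  s1 
   s2   s3  s1 
   s3   s4  s4 
 * s4   s3  s3 
(> = start, * = accepting)

start=s0 accept=s4 s0-0->s1 s0-1->s2 s1-0->s1 s1-1->s1 s2-0->s3 s2-1->s1 s3-0->s4 s3-1->s4 s4-0->s3 s4-1->s3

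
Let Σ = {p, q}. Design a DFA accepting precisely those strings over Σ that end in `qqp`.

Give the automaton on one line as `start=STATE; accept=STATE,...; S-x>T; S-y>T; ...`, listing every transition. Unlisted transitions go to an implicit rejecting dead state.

start=A; accept=D; A-p>A; A-q>B; B-p>A; B-q>C; C-p>D; C-q>C; D-p>A; D-q>B

Remember how much of `qqp` the current input suffix matches. State A means no match yet; B means the last symbol is `q`; C means the last 2 symbols are `qq`; D means the last 3 symbols are `qqp`. Only D accepts. On a mismatch, fall back to the longest proper suffix that is still a prefix of `qqp`.
A 4-state machine:
       p  q 
>  A   A  B 
   B   A  C 
   C   D  C 
 * D   A  B 
(> = start, * = accepting)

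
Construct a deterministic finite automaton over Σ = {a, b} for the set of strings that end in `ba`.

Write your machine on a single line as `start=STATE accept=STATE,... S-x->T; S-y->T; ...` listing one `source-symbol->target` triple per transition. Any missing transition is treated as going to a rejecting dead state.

Let each state record the length of the longest suffix of the input read so far that is also a prefix of `ba`. q1 means the last symbol is `b`; q2 means the last 2 symbols are `ba`. Accept only at q2, where the string currently ends in `ba`.
With 3 states:
        a   b  
>  q0   q0  q1 
   q1   q2  q1 
 * q2   q0  q1 
(> = start, * = accepting)

start=q0; accept=q2; q0-a->q0; q0-b->q1; q1-a->q2; q1-b->q1; q2-a->q0; q2-b->q1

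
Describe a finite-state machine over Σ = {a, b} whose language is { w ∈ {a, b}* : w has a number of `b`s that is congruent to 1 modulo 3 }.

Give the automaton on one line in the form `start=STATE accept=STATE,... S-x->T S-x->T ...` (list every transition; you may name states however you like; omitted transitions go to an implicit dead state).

Keep the running count of `b`s modulo 3: each `b` advances along the cycle S0 → S1 → S2 → S0 while other symbols loop. Accept at S1.
3 states suffice.
        a   b  
>  S0   S0  S1 
 * S1   S1  S2 
   S2   S2  S0 
(> = start, * = accepting)

start=S0 accept=S1 S0-a->S0 S0-b->S1 S1-a->S1 S1-b->S2 S2-a->S2 S2-b->S0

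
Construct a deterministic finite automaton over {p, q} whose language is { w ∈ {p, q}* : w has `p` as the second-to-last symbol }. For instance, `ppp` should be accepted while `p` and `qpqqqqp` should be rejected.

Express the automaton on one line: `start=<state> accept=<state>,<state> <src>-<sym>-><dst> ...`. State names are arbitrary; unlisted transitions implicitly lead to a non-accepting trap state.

A DFA must remember the last 2 symbols (since which symbol is second-to-last isn't known until the input ends). Use one state per possible window of the last ≤2 symbols; accept from those whose window starts with `p`.
        p   q  
>  S0   S1  S2 
   S1   S3  S4 
   S2   S5  S6 
 * S3   S3  S4 
 * S4   S5  S6 
   S5   S3  S4 
   S6   S5  S6 
(> = start, * = accepting)

start=S0 accept=S3,S4 S0-p->S1 S0-q->S2 S1-p->S3 S1-q->S4 S2-p->S5 S2-q->S6 S3-p->S3 S3-q->S4 S4-p->S5 S4-q->S6 S5-p->S3 S5-q->S4 S6-p->S5 S6-q->S6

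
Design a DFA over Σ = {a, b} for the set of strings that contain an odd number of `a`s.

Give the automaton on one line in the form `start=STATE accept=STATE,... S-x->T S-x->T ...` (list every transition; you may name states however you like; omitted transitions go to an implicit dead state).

start=q0 accept=q1 q0-a->q1 q0-b->q0 q1-a->q0 q1-b->q1

The only thing that matters is how many `a`s have appeared, reduced mod 2. Use one state per residue: q0 for 0, …, q1 for 1. Reading `a` moves to the next residue; anything else stays put. q1 is accepting.
2 states suffice.
        a   b  
>  q0   q1  q0 
 * q1   q0  q1 
(> = start, * = accepting)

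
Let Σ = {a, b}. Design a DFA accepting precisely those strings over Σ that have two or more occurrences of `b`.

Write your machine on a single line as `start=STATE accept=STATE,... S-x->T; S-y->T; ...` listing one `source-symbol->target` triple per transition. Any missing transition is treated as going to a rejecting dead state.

Count `b`s, saturating at 3: states S0 through S2 mean 0 through 2 `b`s seen; S3 means more than 2. Each `b` increments (capped at S3); other symbols loop. Accept from {S2, S3}.
With 4 states:
        a   b  
>  S0   S0  S1 
   S1   S1  S2 
 * S2   S2  S3 
 * S3   S3  S3 
(> = start, * = accepting)

start=S0; accept=S2,S3; S0-a->S0; S0-b->S1; S1-a->S1; S1-b->S2; S2-a->S2; S2-b->S3; S3-a->S3; S3-b->S3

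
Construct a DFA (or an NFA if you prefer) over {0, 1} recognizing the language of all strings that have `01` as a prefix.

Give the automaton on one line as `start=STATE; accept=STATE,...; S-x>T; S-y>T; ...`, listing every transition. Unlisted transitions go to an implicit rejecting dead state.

start=S0; accept=S2; S0-0>S1; S0-1>S3; S1-0>S3; S1-1>S2; S2-0>S2; S2-1>S2; S3-0>S3; S3-1>S3

Walk along `01` while the input agrees: from S0 take `0` to S1, and so on. Any deviation drops to the rejecting sink S3. Once S2 is reached the prefix is confirmed and every continuation is accepted.
        0   1  
>  S0   S1  S3 
   S1   S3  S2 
 * S2   S2  S2 
   S3   S3  S3 
(> = start, * = accepting)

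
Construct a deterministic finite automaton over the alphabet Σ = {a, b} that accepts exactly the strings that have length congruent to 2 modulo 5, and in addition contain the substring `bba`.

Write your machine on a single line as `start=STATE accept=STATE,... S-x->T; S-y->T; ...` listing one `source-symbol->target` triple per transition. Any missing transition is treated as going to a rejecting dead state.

Handle the two conditions separately and then intersect. One (5 states) tracks the input length modulo 5; the other (4 states) tracks whether and how much of `bba` has been seen. Each combined state is a pair, one component from each; accept when both components accept.
          a    b  
>  q0     q1   q2 
   q1     q3   q4 
   q2     q3   q5 
   q3     q6   q7 
   q4     q6   q8 
   q5     q9   q8 
   q6    q10  q11 
   q7    q10  q12 
   q8    q13  q12 
   q9    q13  q13 
   q10    q0  q14 
   q11    q0  q15 
   q12   q16  q15 
   q13   q16  q16 
   q14    q1  q17 
   q15   q18  q17 
   q16   q18  q18 
   q17   q19   q5 
   q18   q19  q19 
 * q19    q9   q9 
(> = start, * = accepting)

start=q0; accept=q19; q0-a->q1; q0-b->q2; q1-a->q3; q1-b->q4; q2-a->q3; q2-b->q5; q3-a->q6; q3-b->q7; q4-a->q6; q4-b->q8; q5-a->q9; q5-b->q8; q6-a->q10; q6-b->q11; q7-a->q10; q7-b->q12; q8-a->q13; q8-b->q12; q9-a->q13; q9-b->q13; q10-a->q0; q10-b->q14; q11-a->q0; q11-b->q15; q12-a->q16; q12-b->q15; q13-a->q16; q13-b->q16; q14-a->q1; q14-b->q17; q15-a->q18; q15-b->q17; q16-a->q18; q16-b->q18; q17-a->q19; q17-b->q5; q18-a->q19; q18-b->q19; q19-a->q9; q19-b->q9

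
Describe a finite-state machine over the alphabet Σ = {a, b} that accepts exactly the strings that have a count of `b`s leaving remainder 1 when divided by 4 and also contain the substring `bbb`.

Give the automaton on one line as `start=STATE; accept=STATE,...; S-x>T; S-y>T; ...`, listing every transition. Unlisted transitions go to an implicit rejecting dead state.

start=s0; accept=s12; s0-a>s0; s0-b>s1; s1-a>s2; s1-b>s3; s2-a>s2; s2-b>s4; s3-a>s5; s3-b>s6; s4-a>s5; s4-b>s7; s5-a>s5; s5-b>s8; s6-a>s6; s6-b>s9; s7-a>s10; s7-b>s9; s8-a>s10; s8-b>s11; s9-a>s9; s9-b>s12; s10-a>s10; s10-b>s13; s11-a>s0; s11-b>s12; s12-a>s12; s12-b>s14; s13-a>s0; s13-b>s15; s14-a>s14; s14-b>s6; s15-a>s2; s15-b>s14

Run two small machines in parallel and take their product. The first has 4 states tracking the count of `b`s modulo 4; the second has 4 states tracking whether and how much of `bbb` has been seen. A product state is a pair (one from each), accepting exactly when both do.
16 states suffice.
          a    b  
>  s0     s0   s1 
   s1     s2   s3 
   s2     s2   s4 
   s3     s5   s6 
   s4     s5   s7 
   s5     s5   s8 
   s6     s6   s9 
   s7    s10   s9 
   s8    s10  s11 
   s9     s9  s12 
   s10   s10  s13 
   s11    s0  s12 
 * s12   s12  s14 
   s13    s0  s15 
   s14   s14   s6 
   s15    s2  s14 
(> = start, * = accepting)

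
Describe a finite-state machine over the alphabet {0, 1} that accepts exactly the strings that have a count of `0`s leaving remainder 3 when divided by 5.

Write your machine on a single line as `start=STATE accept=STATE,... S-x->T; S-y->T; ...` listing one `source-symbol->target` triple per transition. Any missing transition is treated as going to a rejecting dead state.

The only thing that matters is how many `0`s have appeared, reduced mod 5. Use one state per residue: q0 for 0, …, q4 for 4. Reading `0` moves to the next residue; anything else stays put. q3 is accepting.
        0   1  
>  q0   q1  q0 
   q1   q2  q1 
   q2   q3  q2 
 * q3   q4  q3 
   q4   q0  q4 
(> = start, * = accepting)

start=q0; accept=q3; q0-0->q1; q0-1->q0; q1-0->q2; q1-1->q1; q2-0->q3; q2-1->q2; q3-0->q4; q3-1->q3; q4-0->q0; q4-1->q4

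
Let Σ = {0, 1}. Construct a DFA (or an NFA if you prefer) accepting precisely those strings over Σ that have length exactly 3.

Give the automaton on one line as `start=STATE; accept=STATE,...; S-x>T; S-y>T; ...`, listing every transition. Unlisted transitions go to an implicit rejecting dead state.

start=q0; accept=q3; q0-0>q1; q0-1>q1; q1-0>q2; q1-1>q2; q2-0>q3; q2-1>q3; q3-0>q4; q3-1>q4; q4-0>q4; q4-1>q4

Count input length up to 4: every symbol moves from q0 toward q4, which means 'more than 3' and absorbs. Accept from {q3}.
A 5-state machine:
        0   1  
>  q0   q1  q1 
   q1   q2  q2 
   q2   q3  q3 
 * q3   q4  q4 
   q4   q4  q4 
(> = start, * = accepting)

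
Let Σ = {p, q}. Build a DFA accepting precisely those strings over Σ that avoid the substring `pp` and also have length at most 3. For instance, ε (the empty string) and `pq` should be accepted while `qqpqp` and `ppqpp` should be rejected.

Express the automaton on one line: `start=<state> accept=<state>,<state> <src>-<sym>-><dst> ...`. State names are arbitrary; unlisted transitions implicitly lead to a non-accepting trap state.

Run two small machines in parallel and take their product. One (3 states) tracks partial matches of the forbidden pattern `pp`; the other (5 states) tracks the input length, saturating at 4. Each combined state is a pair, one component from each; accept when both components accept. Minimizing collapses redundant product states.
7 states suffice.
       p  q 
>* A   B  C 
 * B   D  E 
 * C   F  E 
   D   D  D 
 * E   G  G 
 * F   D  G 
 * G   D  D 
(> = start, * = accepting)

start=A accept=A,B,C,E,F,G A-p->B A-q->C B-p->D B-q->E C-p->F C-q->E D-p->D D-q->D E-p->G E-q->G F-p->D F-q->G G-p->D G-q->D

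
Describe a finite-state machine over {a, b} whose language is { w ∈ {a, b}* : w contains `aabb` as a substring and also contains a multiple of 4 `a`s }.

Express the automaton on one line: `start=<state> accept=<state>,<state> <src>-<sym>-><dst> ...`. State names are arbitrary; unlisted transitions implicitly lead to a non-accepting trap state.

start=q0 accept=q18 q0-a->q1 q0-b->q0 q1-a->q2 q1-b->q3 q2-a->q4 q2-b->q5 q3-a->q6 q3-b->q3 q4-a->q7 q4-b->q8 q5-a->q9 q5-b->q10 q6-a->q4 q6-b->q11 q7-a->q12 q7-b->q13 q8-a->q14 q8-b->q15 q9-a->q7 q9-b->q16 q10-a->q15 q10-b->q10 q11-a->q9 q11-b->q11 q12-a->q2 q12-b->q17 q13-a->q1 q13-b->q18 q14-a->q12 q14-b->q0 q15-a->q18 q15-b->q15 q16-a->q14 q16-b->q16 q17-a->q6 q17-b->q19 q18-a->q19 q18-b->q18 q19-a->q10 q19-b->q19

Run two small machines in parallel and take their product. The first has 5 states tracking whether and how much of `aabb` has been seen; the second has 4 states tracking the count of `a`s modulo 4. A product state is a pair (one from each), accepting exactly when both do.
A 20-state machine:
          a    b  
>  q0     q1   q0 
   q1     q2   q3 
   q2     q4   q5 
   q3     q6   q3 
   q4     q7   q8 
   q5     q9  q10 
   q6     q4  q11 
   q7    q12  q13 
   q8    q14  q15 
   q9     q7  q16 
   q10   q15  q10 
   q11    q9  q11 
   q12    q2  q17 
   q13    q1  q18 
   q14   q12   q0 
   q15   q18  q15 
   q16   q14  q16 
   q17    q6  q19 
 * q18   q19  q18 
   q19   q10  q19 
(> = start, * = accepting)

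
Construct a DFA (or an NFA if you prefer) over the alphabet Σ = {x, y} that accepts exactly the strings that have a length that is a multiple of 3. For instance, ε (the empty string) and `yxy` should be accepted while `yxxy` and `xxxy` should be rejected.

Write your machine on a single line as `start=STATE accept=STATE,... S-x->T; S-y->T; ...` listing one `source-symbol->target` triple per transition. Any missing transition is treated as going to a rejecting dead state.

Only the length mod 3 matters, so use a 3-cycle: from any state, every input symbol moves to the next state, wrapping C back to A. Mark A accepting.
A 3-state machine:
       x  y 
>* A   B  B 
   B   C  C 
   C   A  A 
(> = start, * = accepting)

start=A; accept=A; A-x->B; A-y->B; B-x->C; B-y->C; C-x->A; C-y->A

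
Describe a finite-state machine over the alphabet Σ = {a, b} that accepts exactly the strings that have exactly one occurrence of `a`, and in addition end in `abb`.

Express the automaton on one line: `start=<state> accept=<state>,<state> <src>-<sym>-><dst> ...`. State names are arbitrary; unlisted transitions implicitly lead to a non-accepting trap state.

Run two small machines in parallel and take their product. The first has 3 states tracking the count of `a`s, saturating at 2; the second has 4 states tracking how much of the suffix `abb` has currently been matched. A product state is a pair (one from each), accepting exactly when both do. Minimizing collapses redundant product states.
        a   b  
>  S0   S1  S0 
   S1   S2  S3 
   S2   S2  S2 
   S3   S2  S4 
 * S4   S2  S2 
(> = start, * = accepting)

start=S0 accept=S4 S0-a->S1 S0-b->S0 S1-a->S2 S1-b->S3 S2-a->S2 S2-b->S2 S3-a->S2 S3-b->S4 S4-a->S2 S4-b->S2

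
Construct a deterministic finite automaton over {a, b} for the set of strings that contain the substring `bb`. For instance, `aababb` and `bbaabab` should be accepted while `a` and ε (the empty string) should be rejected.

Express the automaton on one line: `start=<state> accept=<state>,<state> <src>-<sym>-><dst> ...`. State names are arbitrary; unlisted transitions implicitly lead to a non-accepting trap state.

start=q0 accept=q2 q0-a->q0 q0-b->q1 q1-a->q0 q1-b->q2 q2-a->q2 q2-b->q2

Track how much of `bb` has been matched so far: state q0 is no progress, q2 is the absorbing accept state reached once `bb` has occurred. Intermediate states record partial matches; on a mismatch, fall back to the longest reusable overlap.
A 3-state machine:
        a   b  
>  q0   q0  q1 
   q1   q0  q2 
 * q2   q2  q2 
(> = start, * = accepting)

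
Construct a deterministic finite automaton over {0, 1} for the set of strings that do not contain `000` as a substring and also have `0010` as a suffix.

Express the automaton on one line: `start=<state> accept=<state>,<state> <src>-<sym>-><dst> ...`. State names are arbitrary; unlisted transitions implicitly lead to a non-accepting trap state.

Build one automaton per condition and run them in lockstep. One (4 states) tracks partial matches of the forbidden pattern `000`; the other (5 states) tracks how much of the suffix `0010` has currently been matched. Each combined state is a pair, one component from each; accept when both components accept.
With 10 states:
        0   1  
>  s0   s1  s0 
   s1   s2  s0 
   s2   s3  s4 
   s3   s3  s5 
   s4   s6  s0 
   s5   s7  s8 
 * s6   s2  s0 
   s7   s3  s8 
   s8   s9  s8 
   s9   s3  s8 
(> = start, * = accepting)

start=s0 accept=s6 s0-0->s1 s0-1->s0 s1-0->s2 s1-1->s0 s2-0->s3 s2-1->s4 s3-0->s3 s3-1->s5 s4-0->s6 s4-1->s0 s5-0->s7 s5-1->s8 s6-0->s2 s6-1->s0 s7-0->s3 s7-1->s8 s8-0->s9 s8-1->s8 s9-0->s3 s9-1->s8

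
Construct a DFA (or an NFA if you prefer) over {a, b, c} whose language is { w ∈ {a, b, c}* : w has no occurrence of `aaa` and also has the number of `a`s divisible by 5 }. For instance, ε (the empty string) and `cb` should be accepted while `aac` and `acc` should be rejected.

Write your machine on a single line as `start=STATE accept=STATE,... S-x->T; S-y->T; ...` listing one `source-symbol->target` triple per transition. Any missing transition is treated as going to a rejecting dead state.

Run two small machines in parallel and take their product. The first has 4 states tracking partial matches of the forbidden pattern `aaa`; the second has 5 states tracking the count of `a`s modulo 5. A product state is a pair (one from each), accepting exactly when both do. After merging equivalent states the machine shrinks.
A 16-state machine:
          a    b    c  
>* S0     S1   S0   S0 
   S1     S2   S3   S3 
   S2     S4   S5   S5 
   S3     S6   S3   S3 
   S4     S4   S4   S4 
   S5     S7   S5   S5 
   S6     S8   S5   S5 
   S7     S9  S10  S10 
   S8     S4  S10  S10 
   S9     S4  S11  S11 
   S10   S12  S10  S10 
   S11   S13  S11  S11 
   S12   S14  S11  S11 
 * S13   S15   S0   S0 
 * S14    S4   S0   S0 
   S15    S4   S3   S3 
(> = start, * = accepting)

start=S0; accept=S0,S13,S14; S0-a->S1; S0-b->S0; S0-c->S0; S1-a->S2; S1-b->S3; S1-c->S3; S2-a->S4; S2-b->S5; S2-c->S5; S3-a->S6; S3-b->S3; S3-c->S3; S4-a->S4; S4-b->S4; S4-c->S4; S5-a->S7; S5-b->S5; S5-c->S5; S6-a->S8; S6-b->S5; S6-c->S5; S7-a->S9; S7-b->S10; S7-c->S10; S8-a->S4; S8-b->S10; S8-c->S10; S9-a->S4; S9-b->S11; S9-c->S11; S10-a->S12; S10-b->S10; S10-c->S10; S11-a->S13; S11-b->S11; S11-c->S11; S12-a->S14; S12-b->S11; S12-c->S11; S13-a->S15; S13-b->S0; S13-c->S0; S14-a->S4; S14-b->S0; S14-c->S0; S15-a->S4; S15-b->S3; S15-c->S3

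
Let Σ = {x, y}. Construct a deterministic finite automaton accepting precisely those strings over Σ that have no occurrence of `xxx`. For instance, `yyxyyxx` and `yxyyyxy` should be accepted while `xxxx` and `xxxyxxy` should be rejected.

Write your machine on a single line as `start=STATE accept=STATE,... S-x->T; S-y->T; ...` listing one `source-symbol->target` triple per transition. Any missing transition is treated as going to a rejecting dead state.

Track partial matches of the forbidden pattern `xxx`. State s3 is a dead state reached once `xxx` has occurred; every other state accepts. s0 means no part of `xxx` is currently matched.
With 4 states:
        x   y  
>* s0   s1  s0 
 * s1   s2  s0 
 * s2   s3  s0 
   s3   s3  s3 
(> = start, * = accepting)

start=s0; accept=s0,s1,s2; s0-x->s1; s0-y->s0; s1-x->s2; s1-y->s0; s2-x->s3; s2-y->s0; s3-x->s3; s3-y->s3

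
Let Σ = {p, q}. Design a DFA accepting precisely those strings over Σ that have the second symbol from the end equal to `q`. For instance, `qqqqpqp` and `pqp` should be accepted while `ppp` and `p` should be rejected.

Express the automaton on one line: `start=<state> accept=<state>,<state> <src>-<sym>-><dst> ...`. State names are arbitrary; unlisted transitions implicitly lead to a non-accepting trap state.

start=s0 accept=s5,s6 s0-p->s1 s0-q->s2 s1-p->s3 s1-q->s4 s2-p->s5 s2-q->s6 s3-p->s3 s3-q->s4 s4-p->s5 s4-q->s6 s5-p->s3 s5-q->s4 s6-p->s5 s6-q->s6

Because acceptance depends on a position counted from the end, the machine has to buffer the most recent 2 symbols. Make each state the string of the last up-to-2 symbols read; on input `x` shift the window left and append `x`. Accept when the buffered window has length 2 and begins with `q`.
With 7 states:
        p   q  
>  s0   s1  s2 
   s1   s3  s4 
   s2   s5  s6 
   s3   s3  s4 
   s4   s5  s6 
 * s5   s3  s4 
 * s6   s5  s6 
(> = start, * = accepting)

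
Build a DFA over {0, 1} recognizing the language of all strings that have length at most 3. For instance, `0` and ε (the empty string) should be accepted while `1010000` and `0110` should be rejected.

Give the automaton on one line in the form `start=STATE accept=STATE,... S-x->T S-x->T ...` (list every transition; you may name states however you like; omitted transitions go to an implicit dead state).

start=A accept=A,B,C,D A-0->B A-1->B B-0->C B-1->C C-0->D C-1->D D-0->E D-1->E E-0->E E-1->E

We only need to distinguish lengths 0, 1, …, 3, and '>3'. Chain A → B → C → D → E on every symbol, with E looping. Accepting states: {A, B, C, D}.
5 states suffice.
       0  1 
>* A   B  B 
 * B   C  C 
 * C   D  D 
 * D   E  E 
   E   E  E 
(> = start, * = accepting)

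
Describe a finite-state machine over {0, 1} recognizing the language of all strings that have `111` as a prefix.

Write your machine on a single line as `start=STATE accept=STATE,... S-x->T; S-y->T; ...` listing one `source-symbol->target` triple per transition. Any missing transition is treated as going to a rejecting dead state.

Walk along `111` while the input agrees: from S0 take `1` to S1, and so on. Any deviation drops to the rejecting sink S4. Once S3 is reached the prefix is confirmed and every continuation is accepted.
A 5-state machine:
        0   1  
>  S0   S4  S1 
   S1   S4  S2 
   S2   S4  S3 
 * S3   S3  S3 
   S4   S4  S4 
(> = start, * = accepting)

start=S0; accept=S3; S0-0->S4; S0-1->S1; S1-0->S4; S1-1->S2; S2-0->S4; S2-1->S3; S3-0->S3; S3-1->S3; S4-0->S4; S4-1->S4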